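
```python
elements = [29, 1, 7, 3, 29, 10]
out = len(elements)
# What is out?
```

Trace:
`elements = [29, 1, 7, 3, 29, 10]` → elements = [29, 1, 7, 3, 29, 10]
`out = len(elements)` → out = 6
So out = 6

Answer: 6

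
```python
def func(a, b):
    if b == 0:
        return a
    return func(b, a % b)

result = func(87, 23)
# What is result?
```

func(87, 23) -> func(23, 18) -> func(18, 5) -> func(5, 3) -> func(3, 2) -> func(2, 1) -> func(1, 0) -> 1

Answer: 1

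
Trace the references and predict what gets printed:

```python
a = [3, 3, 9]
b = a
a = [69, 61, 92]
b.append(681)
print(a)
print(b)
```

Key concept: rebinding vs mutation: a is rebound to a new list, b still points at the original.
Step by step:
`a = [3, 3, 9]` → a = [3, 3, 9]
`b = a` → b = [3, 3, 9] (same object as a)
`a = [69, 61, 92]` → a = [69, 61, 92]
`b.append(681)` → b = [3, 3, 9, 681]
`print(a)` → prints [69, 61, 92]
`print(b)` → prints [3, 3, 9, 681]

Answer:
[69, 61, 92]
[3, 3, 9, 681]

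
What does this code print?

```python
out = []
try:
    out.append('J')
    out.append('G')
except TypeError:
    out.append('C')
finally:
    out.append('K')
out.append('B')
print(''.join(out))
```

Execution trace: 'J' (try body) → 'G' (try body, no exception) → 'K' (finally) → 'B' (after the try/except). Output: JGKB

Answer: JGKB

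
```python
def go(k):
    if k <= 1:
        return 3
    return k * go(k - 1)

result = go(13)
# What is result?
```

go(13) = 13 * 12 * 11 * 10 * 9 * 8 * 7 * 6 * 5 * 4 * 3 * 2 * 3 = 18681062400

Answer: 18681062400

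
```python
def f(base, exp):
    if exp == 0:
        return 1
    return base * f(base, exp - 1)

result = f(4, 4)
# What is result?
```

f(4, 4) = 4 * 4 * 4 * 4 = 256

Answer: 256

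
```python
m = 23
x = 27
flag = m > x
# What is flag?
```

Trace:
`m = 23` → m = 23
`x = 27` → x = 27
`flag = m > x` → flag = False
So flag = False

Answer: False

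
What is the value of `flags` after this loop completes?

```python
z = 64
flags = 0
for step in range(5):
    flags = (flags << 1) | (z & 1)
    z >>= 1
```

Reverse lowest 5 bits of 64
`flags` takes the values: 0

Answer: 0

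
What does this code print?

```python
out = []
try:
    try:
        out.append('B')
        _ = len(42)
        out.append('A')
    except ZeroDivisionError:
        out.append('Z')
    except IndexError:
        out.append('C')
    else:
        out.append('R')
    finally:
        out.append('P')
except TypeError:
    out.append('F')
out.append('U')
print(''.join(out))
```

Execution trace: 'B' (try body) → 'P' (finally) → 'F' (outer except TypeError) → 'U' (after the try/except). Output: BPFU

Answer: BPFU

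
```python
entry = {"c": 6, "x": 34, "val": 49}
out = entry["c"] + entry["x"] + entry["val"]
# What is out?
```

Trace:
`entry = {"c": 6, "x": 34, "val": 49}` → entry = {'c': 6, 'x': 34, 'val': 49}
`out = entry["c"] + entry["x"] + entry["val"]` → out = 89
So out = 89

Answer: 89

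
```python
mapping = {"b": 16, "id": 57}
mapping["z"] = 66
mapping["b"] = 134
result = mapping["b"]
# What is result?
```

Trace:
`mapping = {"b": 16, "id": 57}` → mapping = {'b': 16, 'id': 57}
`mapping["z"] = 66` → mapping = {'b': 16, 'id': 57, 'z': 66}
`mapping["b"] = 134` → mapping = {'b': 134, 'id': 57, 'z': 66}
`result = mapping["b"]` → result = 134
So result = 134

Answer: 134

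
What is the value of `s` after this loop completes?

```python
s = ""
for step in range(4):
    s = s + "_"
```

Repeat '_' 4 times
`s` takes the values: "" → "_" → "__" → "___" → "____"

Answer: "____"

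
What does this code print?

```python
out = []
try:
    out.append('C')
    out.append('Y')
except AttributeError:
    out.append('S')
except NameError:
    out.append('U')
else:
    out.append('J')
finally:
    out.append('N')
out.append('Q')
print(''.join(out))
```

Execution trace: 'C' (try body) → 'Y' (try body, no exception) → 'J' (else) → 'N' (finally) → 'Q' (after the try/except). Output: CYJNQ

Answer: CYJNQ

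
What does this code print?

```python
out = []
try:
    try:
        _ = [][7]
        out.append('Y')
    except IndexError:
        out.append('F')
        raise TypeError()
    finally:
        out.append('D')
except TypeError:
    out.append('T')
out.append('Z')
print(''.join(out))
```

Execution trace: 'F' (inner except IndexError) → 'D' (inner finally) → 'T' (outer except TypeError) → 'Z' (after the try/except). Output: FDTZ

Answer: FDTZ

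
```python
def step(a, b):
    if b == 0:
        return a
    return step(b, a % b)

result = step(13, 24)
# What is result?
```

step(13, 24) -> step(24, 13) -> step(13, 11) -> step(11, 2) -> step(2, 1) -> step(1, 0) -> 1

Answer: 1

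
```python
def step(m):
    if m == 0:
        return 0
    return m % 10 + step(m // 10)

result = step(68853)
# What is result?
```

Sum of digits of 68853: 3 + 5 + 8 + 8 + 6 = 30

Answer: 30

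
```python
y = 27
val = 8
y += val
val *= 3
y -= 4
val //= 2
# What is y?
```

Trace:
`y = 27` → y = 27
`val = 8` → val = 8
`y += val` → y = 35
`val *= 3` → val = 24
`y -= 4` → y = 31
`val //= 2` → val = 12
So y = 31

Answer: 31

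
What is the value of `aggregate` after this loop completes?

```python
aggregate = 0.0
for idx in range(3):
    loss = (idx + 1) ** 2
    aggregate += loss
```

Sum of squared losses 1² + 2² + ... + 3²
`aggregate` takes the values: 0.0 → 1.0 → 5.0 → 14.0

Answer: 14.0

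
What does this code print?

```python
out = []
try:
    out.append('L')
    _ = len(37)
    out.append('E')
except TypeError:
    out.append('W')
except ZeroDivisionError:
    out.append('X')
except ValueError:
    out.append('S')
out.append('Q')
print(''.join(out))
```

Execution trace: 'L' (try body) → 'W' (except TypeError) → 'Q' (after the try/except). Output: LWQ

Answer: LWQ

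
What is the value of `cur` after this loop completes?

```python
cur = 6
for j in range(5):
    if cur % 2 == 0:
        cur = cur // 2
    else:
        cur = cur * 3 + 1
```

Collatz-style transformation from 6
`cur` takes the values: 6 → 3 → 10 → 5 → 16 → 8

Answer: 8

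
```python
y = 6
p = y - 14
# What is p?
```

Trace:
`y = 6` → y = 6
`p = y - 14` → p = -8
So p = -8

Answer: -8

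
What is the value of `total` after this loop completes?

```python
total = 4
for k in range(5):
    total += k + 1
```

Start at 4, add 1 to 5 = 19
`total` takes the values: 4 → 5 → 7 → 10 → 14 → 19

Answer: 19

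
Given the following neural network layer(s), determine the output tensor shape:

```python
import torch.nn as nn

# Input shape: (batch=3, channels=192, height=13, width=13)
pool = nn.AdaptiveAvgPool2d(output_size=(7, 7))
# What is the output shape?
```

Input: (3, 192, 13, 13) -> Output: (3, 192, 7, 7)

Answer: (3, 192, 7, 7)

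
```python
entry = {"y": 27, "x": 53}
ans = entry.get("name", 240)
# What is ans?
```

Trace:
`entry = {"y": 27, "x": 53}` → entry = {'y': 27, 'x': 53}
`ans = entry.get("name", 240)` → ans = 240
So ans = 240

Answer: 240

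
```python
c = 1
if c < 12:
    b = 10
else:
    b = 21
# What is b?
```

Trace:
`c = 1` → c = 1
`if c < 12: ...` → c < 12 is True → b = 10
So b = 10

Answer: 10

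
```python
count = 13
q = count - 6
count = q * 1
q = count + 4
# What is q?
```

Trace:
`count = 13` → count = 13
`q = count - 6` → q = 7
`count = q * 1` → count = 7
`q = count + 4` → q = 11
So q = 11

Answer: 11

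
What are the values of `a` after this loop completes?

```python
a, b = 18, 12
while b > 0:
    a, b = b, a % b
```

GCD of 18 and 12
`a` takes the values: 18 → 12 → 6

Answer: 6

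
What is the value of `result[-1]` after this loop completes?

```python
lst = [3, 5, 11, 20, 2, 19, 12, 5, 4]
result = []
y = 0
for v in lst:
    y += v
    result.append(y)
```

Cumulative sum ends at 81
`result` takes the values: [] → [3] → [3, 8] → [3, 8, 19] → [3, 8, 19, 39] → [3, 8, 19, 39, 41] → [3, 8, 19, 39, 41, 60] → [3, 8, 19, 39, 41, 60, 72] → [3, 8, 19, 39, 41, 60, 72, 77] → [3, 8, 19, 39, 41, 60, 72, 77, 81]
So `result[-1]` = 81

Answer: 81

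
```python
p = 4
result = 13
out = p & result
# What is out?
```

Trace:
`p = 4` → p = 4
`result = 13` → result = 13
`out = p & result` → out = 4
So out = 4

Answer: 4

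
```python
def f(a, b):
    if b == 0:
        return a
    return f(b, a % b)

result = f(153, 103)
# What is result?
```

f(153, 103) -> f(103, 50) -> f(50, 3) -> f(3, 2) -> f(2, 1) -> f(1, 0) -> 1

Answer: 1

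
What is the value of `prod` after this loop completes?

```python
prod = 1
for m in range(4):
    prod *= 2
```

2^4 = 16
`prod` takes the values: 1 → 2 → 4 → 8 → 16

Answer: 16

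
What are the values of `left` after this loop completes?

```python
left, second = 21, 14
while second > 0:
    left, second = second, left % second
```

GCD of 21 and 14
`left` takes the values: 21 → 14 → 7

Answer: 7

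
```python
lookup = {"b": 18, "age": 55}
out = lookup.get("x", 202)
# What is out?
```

Trace:
`lookup = {"b": 18, "age": 55}` → lookup = {'b': 18, 'age': 55}
`out = lookup.get("x", 202)` → out = 202
So out = 202

Answer: 202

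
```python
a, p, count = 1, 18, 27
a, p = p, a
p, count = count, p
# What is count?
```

Trace:
`a, p, count = 1, 18, 27` → a = 1; p = 18; count = 27
`a, p = p, a` → a = 18; p = 1
`p, count = count, p` → p = 27; count = 1
So count = 1

Answer: 1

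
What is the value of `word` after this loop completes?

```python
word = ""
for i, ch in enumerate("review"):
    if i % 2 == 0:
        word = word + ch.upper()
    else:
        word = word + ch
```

Uppercase even positions in 'review'
`word` takes the values: "" → "R" → "Re" → "ReV" → "ReVi" → "ReViE" → "ReViEw"

Answer: "ReViEw"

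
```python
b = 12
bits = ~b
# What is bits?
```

Trace:
`b = 12` → b = 12
`bits = ~b` → bits = -13
So bits = -13

Answer: -13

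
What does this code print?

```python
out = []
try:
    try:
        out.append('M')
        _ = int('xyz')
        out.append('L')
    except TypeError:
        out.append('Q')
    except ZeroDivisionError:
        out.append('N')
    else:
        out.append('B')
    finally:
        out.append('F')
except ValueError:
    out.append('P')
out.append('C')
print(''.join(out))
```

Execution trace: 'M' (try body) → 'F' (finally) → 'P' (outer except ValueError) → 'C' (after the try/except). Output: MFPC

Answer: MFPC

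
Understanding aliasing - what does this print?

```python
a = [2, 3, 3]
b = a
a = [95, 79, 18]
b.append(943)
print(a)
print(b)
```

Key concept: rebinding vs mutation: a is rebound to a new list, b still points at the original.
Step by step:
`a = [2, 3, 3]` → a = [2, 3, 3]
`b = a` → b = [2, 3, 3] (same object as a)
`a = [95, 79, 18]` → a = [95, 79, 18]
`b.append(943)` → b = [2, 3, 3, 943]
`print(a)` → prints [95, 79, 18]
`print(b)` → prints [2, 3, 3, 943]

Answer:
[95, 79, 18]
[2, 3, 3, 943]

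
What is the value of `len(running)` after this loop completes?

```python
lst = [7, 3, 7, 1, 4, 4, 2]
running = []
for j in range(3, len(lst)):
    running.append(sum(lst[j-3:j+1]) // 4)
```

Number of 4-element averages
`running` takes the values: [] → [4] → [4, 3] → [4, 3, 4] → [4, 3, 4, 2]
So `len(running)` = 4

Answer: 4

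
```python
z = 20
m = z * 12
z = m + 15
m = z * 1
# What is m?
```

Trace:
`z = 20` → z = 20
`m = z * 12` → m = 240
`z = m + 15` → z = 255
`m = z * 1` → m = 255
So m = 255

Answer: 255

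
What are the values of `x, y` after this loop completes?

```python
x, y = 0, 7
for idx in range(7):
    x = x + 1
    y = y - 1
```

x goes 0→7, y goes 7→0
`x, y` takes the values: (0, 7) → (1, 7) → (1, 6) → (2, 6) → (2, 5) → (3, 5) → (3, 4) → (4, 4) → (4, 3) → (5, 3) → (5, 2) → (6, 2) → (6, 1) → (7, 1) → (7, 0)

Answer: 7, 0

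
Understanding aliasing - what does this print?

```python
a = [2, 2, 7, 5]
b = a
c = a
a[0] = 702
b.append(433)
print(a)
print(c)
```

Key concept: multiple aliases.
Step by step:
`a = [2, 2, 7, 5]` → a = [2, 2, 7, 5]
`b = a` → b = [2, 2, 7, 5] (same object as a)
`c = a` → c = [2, 2, 7, 5] (same object as a, b)
`a[0] = 702` → a = [702, 2, 7, 5] (same object as b, c); b = [702, 2, 7, 5] (same object as a, c); c = [702, 2, 7, 5] (same object as a, b)
`b.append(433)` → a = [702, 2, 7, 5, 433] (same object as b, c); b = [702, 2, 7, 5, 433] (same object as a, c); c = [702, 2, 7, 5, 433] (same object as a, b)
`print(a)` → prints [702, 2, 7, 5, 433]
`print(c)` → prints [702, 2, 7, 5, 433]

Answer:
[702, 2, 7, 5, 433]
[702, 2, 7, 5, 433]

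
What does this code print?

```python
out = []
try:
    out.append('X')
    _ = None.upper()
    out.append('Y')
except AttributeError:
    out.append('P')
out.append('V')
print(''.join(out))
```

Execution trace: 'X' (try body) → 'P' (except AttributeError) → 'V' (after the try/except). Output: XPV

Answer: XPV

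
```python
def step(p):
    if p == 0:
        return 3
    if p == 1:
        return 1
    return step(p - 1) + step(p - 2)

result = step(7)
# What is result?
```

Build up from base cases: step(0)=3, step(1)=1, step(2)=4, step(3)=5, step(4)=9, step(5)=14, step(6)=23, ..., step(7)=37

Answer: 37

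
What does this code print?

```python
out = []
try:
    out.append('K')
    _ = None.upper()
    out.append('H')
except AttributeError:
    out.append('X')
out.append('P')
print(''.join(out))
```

Execution trace: 'K' (try body) → 'X' (except AttributeError) → 'P' (after the try/except). Output: KXP

Answer: KXP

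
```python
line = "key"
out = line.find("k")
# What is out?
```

Trace:
`line = "key"` → line = 'key'
`out = line.find("k")` → out = 0
So out = 0

Answer: 0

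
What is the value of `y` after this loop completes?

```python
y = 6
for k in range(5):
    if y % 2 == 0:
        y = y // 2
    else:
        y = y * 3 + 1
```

Collatz-style transformation from 6
`y` takes the values: 6 → 3 → 10 → 5 → 16 → 8

Answer: 8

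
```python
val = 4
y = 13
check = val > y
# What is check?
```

Trace:
`val = 4` → val = 4
`y = 13` → y = 13
`check = val > y` → check = False
So check = False

Answer: False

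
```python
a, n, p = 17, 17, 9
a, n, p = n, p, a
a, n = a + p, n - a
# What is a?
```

Trace:
`a, n, p = 17, 17, 9` → a = 17; n = 17; p = 9
`a, n, p = n, p, a` → a = 17; n = 9; p = 17
`a, n = a + p, n - a` → a = 34; n = -8
So a = 34

Answer: 34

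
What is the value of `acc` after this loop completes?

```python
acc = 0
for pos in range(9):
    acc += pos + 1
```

Start at 0, add 1 to 9 = 45
`acc` takes the values: 0 → 1 → 3 → 6 → 10 → 15 → 21 → 28 → 36 → 45

Answer: 45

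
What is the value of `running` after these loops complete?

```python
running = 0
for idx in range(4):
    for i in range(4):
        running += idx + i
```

Sum of all idx+i for idx,i in 4x4
`running` takes the values: 0 → 1 → 3 → 6 → 7 → 9 → 12 → 16 → 18 → 21 → 25 → 30 → 33 → 37 → 42 → 48

Answer: 48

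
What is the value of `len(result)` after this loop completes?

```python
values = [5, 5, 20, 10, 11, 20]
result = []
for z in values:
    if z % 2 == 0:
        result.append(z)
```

Count even numbers in [5, 5, 20, 10, 11, 20]
`result` takes the values: [] → [20] → [20, 10] → [20, 10, 20]
So `len(result)` = 3

Answer: 3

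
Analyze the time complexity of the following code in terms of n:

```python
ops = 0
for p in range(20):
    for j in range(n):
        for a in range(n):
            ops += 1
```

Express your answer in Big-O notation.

Each loop level contributes: 1 × n × n. Multiplying the contributions gives O(n^2).

Answer: O(n^2)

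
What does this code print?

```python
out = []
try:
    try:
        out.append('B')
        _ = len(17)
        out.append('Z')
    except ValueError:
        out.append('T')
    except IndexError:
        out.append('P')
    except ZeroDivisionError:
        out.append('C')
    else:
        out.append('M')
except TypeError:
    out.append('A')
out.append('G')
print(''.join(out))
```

Execution trace: 'B' (try body) → 'A' (outer except TypeError) → 'G' (after the try/except). Output: BAG

Answer: BAG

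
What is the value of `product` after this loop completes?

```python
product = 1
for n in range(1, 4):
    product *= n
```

3! = 6
`product` takes the values: 1 → 2 → 6

Answer: 6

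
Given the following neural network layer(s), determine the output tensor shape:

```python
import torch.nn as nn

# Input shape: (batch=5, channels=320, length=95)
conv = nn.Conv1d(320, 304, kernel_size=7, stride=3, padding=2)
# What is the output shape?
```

Input: (5, 320, 95) -> Output: (5, 304, 31)

Answer: (5, 304, 31)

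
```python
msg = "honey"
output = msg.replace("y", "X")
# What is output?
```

Trace:
`msg = "honey"` → msg = 'honey'
`output = msg.replace("y", "X")` → output = 'honeX'
So output = 'honeX'

Answer: 'honeX'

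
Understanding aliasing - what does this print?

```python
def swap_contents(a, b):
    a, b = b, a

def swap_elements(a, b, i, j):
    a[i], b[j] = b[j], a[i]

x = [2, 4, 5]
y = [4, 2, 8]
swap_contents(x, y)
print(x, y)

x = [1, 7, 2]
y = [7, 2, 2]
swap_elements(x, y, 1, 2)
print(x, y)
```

Key concept: parameter rebinding vs mutation.
Step by step:
`x = [2, 4, 5]` → x = [2, 4, 5]
`y = [4, 2, 8]` → y = [4, 2, 8]
`swap_contents(x, y)` → no visible change to tracked variables
`print(x, y)` → prints [2, 4, 5] [4, 2, 8]
`x = [1, 7, 2]` → x = [1, 7, 2]
`y = [7, 2, 2]` → y = [7, 2, 2]
`swap_elements(x, y, 1, 2)` → x = [1, 2, 2]; y = [7, 2, 7]
`print(x, y)` → prints [1, 2, 2] [7, 2, 7]

Answer:
[2, 4, 5] [4, 2, 8]
[1, 2, 2] [7, 2, 7]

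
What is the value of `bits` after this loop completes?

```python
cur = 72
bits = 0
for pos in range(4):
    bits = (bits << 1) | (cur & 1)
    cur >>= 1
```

Reverse lowest 4 bits of 72
`bits` takes the values: 0 → 1

Answer: 1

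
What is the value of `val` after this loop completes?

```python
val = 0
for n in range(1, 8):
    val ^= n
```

XOR of 1 to 7
`val` takes the values: 0 → 1 → 3 → 0 → 4 → 1 → 7 → 0

Answer: 0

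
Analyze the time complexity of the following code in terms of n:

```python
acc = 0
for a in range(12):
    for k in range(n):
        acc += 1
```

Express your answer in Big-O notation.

Each loop level contributes: 1 × n. Multiplying the contributions gives O(n).

Answer: O(n)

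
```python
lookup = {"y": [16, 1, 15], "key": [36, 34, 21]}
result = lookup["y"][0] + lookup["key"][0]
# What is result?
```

Trace:
`lookup = {"y": [16, 1, 15], "key": [36, 34, 21]}` → lookup = {'y': [16, 1, 15], 'key': [36, 34, 21]}
`result = lookup["y"][0] + lookup["key"][0]` → result = 52
So result = 52

Answer: 52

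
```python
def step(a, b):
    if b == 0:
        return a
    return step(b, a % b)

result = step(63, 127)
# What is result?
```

step(63, 127) -> step(127, 63) -> step(63, 1) -> step(1, 0) -> 1

Answer: 1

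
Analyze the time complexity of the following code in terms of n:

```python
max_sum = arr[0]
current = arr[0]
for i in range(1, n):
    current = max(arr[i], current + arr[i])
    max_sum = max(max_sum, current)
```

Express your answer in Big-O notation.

This is Kadane's algorithm for maximum subarray. Time complexity: O(n).

Answer: O(n)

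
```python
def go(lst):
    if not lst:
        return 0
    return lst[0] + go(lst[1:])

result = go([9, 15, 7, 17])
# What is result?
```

9 + 15 + 7 + 17 + 0 = 48

Answer: 48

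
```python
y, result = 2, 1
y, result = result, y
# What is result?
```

Trace:
`y, result = 2, 1` → y = 2; result = 1
`y, result = result, y` → y = 1; result = 2
So result = 2

Answer: 2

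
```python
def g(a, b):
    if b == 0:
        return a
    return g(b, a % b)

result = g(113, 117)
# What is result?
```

g(113, 117) -> g(117, 113) -> g(113, 4) -> g(4, 1) -> g(1, 0) -> 1

Answer: 1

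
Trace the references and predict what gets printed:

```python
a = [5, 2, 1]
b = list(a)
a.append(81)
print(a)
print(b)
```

Key concept: list() constructor creates copy.
Step by step:
`a = [5, 2, 1]` → a = [5, 2, 1]
`b = list(a)` → b = [5, 2, 1]
`a.append(81)` → a = [5, 2, 1, 81]
`print(a)` → prints [5, 2, 1, 81]
`print(b)` → prints [5, 2, 1]

Answer:
[5, 2, 1, 81]
[5, 2, 1]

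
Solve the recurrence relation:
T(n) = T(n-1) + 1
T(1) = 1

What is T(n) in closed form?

Unrolling: T(n) = T(1) + 1·(n-1) = 1 + 1(n-1) = n.

Answer: T(n) = n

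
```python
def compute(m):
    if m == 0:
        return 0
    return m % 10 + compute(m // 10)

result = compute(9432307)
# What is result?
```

Sum of digits of 9432307: 7 + 0 + 3 + 2 + 3 + 4 + 9 = 28

Answer: 28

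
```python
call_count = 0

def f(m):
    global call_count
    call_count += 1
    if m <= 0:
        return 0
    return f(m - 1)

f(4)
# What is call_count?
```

Linear recursion stepping by 1: 5 calls from m=4 down to ≤0.

Answer: 5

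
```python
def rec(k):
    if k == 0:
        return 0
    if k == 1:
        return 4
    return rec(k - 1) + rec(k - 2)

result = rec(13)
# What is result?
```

Build up from base cases: rec(0)=0, rec(1)=4, rec(2)=4, rec(3)=8, rec(4)=12, rec(5)=20, rec(6)=32, ..., rec(13)=932

Answer: 932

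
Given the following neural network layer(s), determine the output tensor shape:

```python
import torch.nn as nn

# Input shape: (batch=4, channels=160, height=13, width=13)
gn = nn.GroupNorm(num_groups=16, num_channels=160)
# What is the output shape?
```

Input: (4, 160, 13, 13) -> Output: (4, 160, 13, 13)

Answer: (4, 160, 13, 13)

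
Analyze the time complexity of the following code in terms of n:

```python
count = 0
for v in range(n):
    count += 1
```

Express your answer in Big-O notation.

Each loop level contributes: n. Multiplying the contributions gives O(n).

Answer: O(n)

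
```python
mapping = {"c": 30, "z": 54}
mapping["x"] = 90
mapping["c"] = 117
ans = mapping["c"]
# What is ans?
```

Trace:
`mapping = {"c": 30, "z": 54}` → mapping = {'c': 30, 'z': 54}
`mapping["x"] = 90` → mapping = {'c': 30, 'z': 54, 'x': 90}
`mapping["c"] = 117` → mapping = {'c': 117, 'z': 54, 'x': 90}
`ans = mapping["c"]` → ans = 117
So ans = 117

Answer: 117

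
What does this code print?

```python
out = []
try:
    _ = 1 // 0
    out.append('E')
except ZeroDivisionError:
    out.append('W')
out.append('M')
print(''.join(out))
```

Execution trace: 'W' (except ZeroDivisionError) → 'M' (after the try/except). Output: WM

Answer: WM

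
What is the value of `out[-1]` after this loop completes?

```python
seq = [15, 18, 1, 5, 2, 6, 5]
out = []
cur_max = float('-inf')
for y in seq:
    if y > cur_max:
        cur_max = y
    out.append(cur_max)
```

Running max ends at 18
`out` takes the values: [] → [15] → [15, 18] → [15, 18, 18] → [15, 18, 18, 18] → [15, 18, 18, 18, 18] → [15, 18, 18, 18, 18, 18] → [15, 18, 18, 18, 18, 18, 18]
So `out[-1]` = 18

Answer: 18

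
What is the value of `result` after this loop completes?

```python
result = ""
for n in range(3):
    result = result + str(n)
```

Concatenate digits 0 to 2
`result` takes the values: "" → "0" → "01" → "012"

Answer: "012"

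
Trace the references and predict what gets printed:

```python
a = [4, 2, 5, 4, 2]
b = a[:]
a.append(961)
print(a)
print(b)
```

Key concept: slice [:] creates copy.
Step by step:
`a = [4, 2, 5, 4, 2]` → a = [4, 2, 5, 4, 2]
`b = a[:]` → b = [4, 2, 5, 4, 2]
`a.append(961)` → a = [4, 2, 5, 4, 2, 961]
`print(a)` → prints [4, 2, 5, 4, 2, 961]
`print(b)` → prints [4, 2, 5, 4, 2]

Answer:
[4, 2, 5, 4, 2, 961]
[4, 2, 5, 4, 2]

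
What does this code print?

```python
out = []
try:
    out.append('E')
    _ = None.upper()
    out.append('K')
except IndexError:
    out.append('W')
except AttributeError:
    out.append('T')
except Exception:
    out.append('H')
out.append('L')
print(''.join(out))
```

Execution trace: 'E' (try body) → 'T' (except AttributeError) → 'L' (after the try/except). Output: ETL

Answer: ETL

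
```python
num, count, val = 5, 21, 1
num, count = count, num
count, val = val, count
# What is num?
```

Trace:
`num, count, val = 5, 21, 1` → num = 5; count = 21; val = 1
`num, count = count, num` → num = 21; count = 5
`count, val = val, count` → count = 1; val = 5
So num = 21

Answer: 21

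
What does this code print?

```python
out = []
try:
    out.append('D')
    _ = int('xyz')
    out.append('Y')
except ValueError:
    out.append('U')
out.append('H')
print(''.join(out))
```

Execution trace: 'D' (try body) → 'U' (except ValueError) → 'H' (after the try/except). Output: DUH

Answer: DUH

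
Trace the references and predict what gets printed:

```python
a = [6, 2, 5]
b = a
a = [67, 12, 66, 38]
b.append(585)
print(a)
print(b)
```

Key concept: rebinding vs mutation: a is rebound to a new list, b still points at the original.
Step by step:
`a = [6, 2, 5]` → a = [6, 2, 5]
`b = a` → b = [6, 2, 5] (same object as a)
`a = [67, 12, 66, 38]` → a = [67, 12, 66, 38]
`b.append(585)` → b = [6, 2, 5, 585]
`print(a)` → prints [67, 12, 66, 38]
`print(b)` → prints [6, 2, 5, 585]

Answer:
[67, 12, 66, 38]
[6, 2, 5, 585]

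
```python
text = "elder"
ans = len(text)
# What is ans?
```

Trace:
`text = "elder"` → text = 'elder'
`ans = len(text)` → ans = 5
So ans = 5

Answer: 5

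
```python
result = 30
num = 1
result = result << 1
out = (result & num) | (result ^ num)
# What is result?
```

Trace:
`result = 30` → result = 30
`num = 1` → num = 1
`result = result << 1` → result = 60
`out = (result & num) | (result ^ num)` → out = 61
So result = 60

Answer: 60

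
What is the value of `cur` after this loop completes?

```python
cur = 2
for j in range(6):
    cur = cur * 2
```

Multiply by 2, 6 times: 2 * 2^6 = 128
`cur` takes the values: 2 → 4 → 8 → 16 → 32 → 64 → 128

Answer: 128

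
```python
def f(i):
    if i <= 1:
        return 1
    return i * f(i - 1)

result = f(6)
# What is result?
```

f(6) = 6 * 5 * 4 * 3 * 2 * 1 = 720

Answer: 720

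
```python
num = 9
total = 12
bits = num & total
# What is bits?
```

Trace:
`num = 9` → num = 9
`total = 12` → total = 12
`bits = num & total` → bits = 8
So bits = 8

Answer: 8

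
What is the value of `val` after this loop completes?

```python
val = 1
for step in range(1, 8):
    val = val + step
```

Start at 1, add 1 through 7
`val` takes the values: 1 → 2 → 4 → 7 → 11 → 16 → 22 → 29

Answer: 29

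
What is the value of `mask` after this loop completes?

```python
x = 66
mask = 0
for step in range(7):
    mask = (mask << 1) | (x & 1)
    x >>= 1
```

Reverse lowest 7 bits of 66
`mask` takes the values: 0 → 1 → 2 → 4 → 8 → 16 → 33

Answer: 33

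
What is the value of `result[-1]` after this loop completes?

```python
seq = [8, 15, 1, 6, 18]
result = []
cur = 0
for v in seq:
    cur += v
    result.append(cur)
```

Cumulative sum ends at 48
`result` takes the values: [] → [8] → [8, 23] → [8, 23, 24] → [8, 23, 24, 30] → [8, 23, 24, 30, 48]
So `result[-1]` = 48

Answer: 48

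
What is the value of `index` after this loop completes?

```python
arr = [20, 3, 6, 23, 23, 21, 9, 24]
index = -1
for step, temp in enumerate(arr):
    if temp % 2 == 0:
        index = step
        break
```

First even number index in [20, 3, 6, 23, 23, 21, 9, 24]
`index` takes the values: -1 → 0

Answer: 0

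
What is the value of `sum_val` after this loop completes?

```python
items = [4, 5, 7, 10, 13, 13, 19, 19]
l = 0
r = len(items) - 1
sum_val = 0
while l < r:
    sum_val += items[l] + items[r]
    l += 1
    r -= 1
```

Sum of pairs from ends
`sum_val` takes the values: 0 → 23 → 47 → 67 → 90

Answer: 90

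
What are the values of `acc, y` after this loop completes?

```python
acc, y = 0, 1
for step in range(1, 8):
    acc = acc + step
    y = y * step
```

Sum and factorial of 1 to 7
`acc, y` takes the values: (0, 1) → (1, 1) → (3, 1) → (3, 2) → (6, 2) → (6, 6) → (10, 6) → (10, 24) → (15, 24) → (15, 120) → (21, 120) → (21, 720) → (28, 720) → (28, 5040)

Answer: 28, 5040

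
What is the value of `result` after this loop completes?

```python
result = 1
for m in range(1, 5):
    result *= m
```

4! = 24
`result` takes the values: 1 → 2 → 6 → 24

Answer: 24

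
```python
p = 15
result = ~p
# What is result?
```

Trace:
`p = 15` → p = 15
`result = ~p` → result = -16
So result = -16

Answer: -16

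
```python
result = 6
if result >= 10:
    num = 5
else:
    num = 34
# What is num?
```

Trace:
`result = 6` → result = 6
`if result >= 10: ...` → result >= 10 is False, take else branch → num = 34
So num = 34

Answer: 34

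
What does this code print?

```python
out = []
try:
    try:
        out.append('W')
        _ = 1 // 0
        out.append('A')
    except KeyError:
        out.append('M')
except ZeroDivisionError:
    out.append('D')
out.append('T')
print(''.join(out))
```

Execution trace: 'W' (try body) → 'D' (outer except ZeroDivisionError) → 'T' (after the try/except). Output: WDT

Answer: WDT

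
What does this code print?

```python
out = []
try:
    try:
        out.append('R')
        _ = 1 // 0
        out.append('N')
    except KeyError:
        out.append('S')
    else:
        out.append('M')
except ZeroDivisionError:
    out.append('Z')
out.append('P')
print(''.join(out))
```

Execution trace: 'R' (inner try body) → 'Z' (outer except ZeroDivisionError) → 'P' (after the try/except). Output: RZP

Answer: RZP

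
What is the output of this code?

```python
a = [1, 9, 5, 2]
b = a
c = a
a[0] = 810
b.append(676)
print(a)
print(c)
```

Key concept: multiple aliases.
Step by step:
`a = [1, 9, 5, 2]` → a = [1, 9, 5, 2]
`b = a` → b = [1, 9, 5, 2] (same object as a)
`c = a` → c = [1, 9, 5, 2] (same object as a, b)
`a[0] = 810` → a = [810, 9, 5, 2] (same object as b, c); b = [810, 9, 5, 2] (same object as a, c); c = [810, 9, 5, 2] (same object as a, b)
`b.append(676)` → a = [810, 9, 5, 2, 676] (same object as b, c); b = [810, 9, 5, 2, 676] (same object as a, c); c = [810, 9, 5, 2, 676] (same object as a, b)
`print(a)` → prints [810, 9, 5, 2, 676]
`print(c)` → prints [810, 9, 5, 2, 676]

Answer:
[810, 9, 5, 2, 676]
[810, 9, 5, 2, 676]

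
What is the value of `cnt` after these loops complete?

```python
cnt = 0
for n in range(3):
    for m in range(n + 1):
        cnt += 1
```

Triangle: 1 + 2 + ... + 3
`cnt` takes the values: 0 → 1 → 2 → 3 → 4 → 5 → 6

Answer: 6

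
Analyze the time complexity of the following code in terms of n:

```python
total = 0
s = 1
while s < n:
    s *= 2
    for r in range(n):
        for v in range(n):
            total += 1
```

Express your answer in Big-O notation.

Each loop level contributes: log n × n × n. Multiplying the contributions gives O(n^2 log n).

Answer: O(n^2 log n)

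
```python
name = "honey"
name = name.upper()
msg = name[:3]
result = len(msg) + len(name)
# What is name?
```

Trace:
`name = "honey"` → name = 'honey'
`name = name.upper()` → name = 'HONEY'
`msg = name[:3]` → msg = 'HON'
`result = len(msg) + len(name)` → result = 8
So name = 'HONEY'

Answer: 'HONEY'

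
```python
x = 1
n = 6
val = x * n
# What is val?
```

Trace:
`x = 1` → x = 1
`n = 6` → n = 6
`val = x * n` → val = 6
So val = 6

Answer: 6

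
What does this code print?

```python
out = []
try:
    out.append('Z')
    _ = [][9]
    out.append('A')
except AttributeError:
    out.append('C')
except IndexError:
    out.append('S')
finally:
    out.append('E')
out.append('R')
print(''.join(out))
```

Execution trace: 'Z' (try body) → 'S' (except IndexError) → 'E' (finally) → 'R' (after the try/except). Output: ZSER

Answer: ZSER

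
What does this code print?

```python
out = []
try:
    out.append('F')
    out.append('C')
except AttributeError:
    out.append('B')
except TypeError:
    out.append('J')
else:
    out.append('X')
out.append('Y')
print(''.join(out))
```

Execution trace: 'F' (try body) → 'C' (try body, no exception) → 'X' (else) → 'Y' (after the try/except). Output: FCXY

Answer: FCXY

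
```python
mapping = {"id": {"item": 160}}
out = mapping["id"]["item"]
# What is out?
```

Trace:
`mapping = {"id": {"item": 160}}` → mapping = {'id': {'item': 160}}
`out = mapping["id"]["item"]` → out = 160
So out = 160

Answer: 160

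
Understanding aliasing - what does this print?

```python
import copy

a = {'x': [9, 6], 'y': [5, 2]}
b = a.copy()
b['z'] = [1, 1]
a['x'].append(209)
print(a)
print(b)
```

Key concept: shallow copy of dict with mutable values.
Step by step:
`a = {'x': [9, 6], 'y': [5, 2]}` → a = {'x': [9, 6], 'y': [5, 2]}
`b = a.copy()` → b = {'x': [9, 6], 'y': [5, 2]}
`b['z'] = [1, 1]` → b = {'x': [9, 6], 'y': [5, 2], 'z': [1, 1]}
`a['x'].append(209)` → a = {'x': [9, 6, 209], 'y': [5, 2]}; b = {'x': [9, 6, 209], 'y': [5, 2], 'z': [1, 1]}
`print(a)` → prints {'x': [9, 6, 209], 'y': [5, 2]}
`print(b)` → prints {'x': [9, 6, 209], 'y': [5, 2], 'z': [1, 1]}

Answer:
{'x': [9, 6, 209], 'y': [5, 2]}
{'x': [9, 6, 209], 'y': [5, 2], 'z': [1, 1]}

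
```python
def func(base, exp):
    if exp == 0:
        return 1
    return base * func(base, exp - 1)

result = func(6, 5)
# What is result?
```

func(6, 5) = 6 * 6 * 6 * 6 * 6 = 7776

Answer: 7776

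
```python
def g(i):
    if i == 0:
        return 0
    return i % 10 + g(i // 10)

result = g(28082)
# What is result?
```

Sum of digits of 28082: 2 + 8 + 0 + 8 + 2 = 20

Answer: 20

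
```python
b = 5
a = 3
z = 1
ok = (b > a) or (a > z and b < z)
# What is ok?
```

Trace:
`b = 5` → b = 5
`a = 3` → a = 3
`z = 1` → z = 1
`ok = (b > a) or (a > z and b < z)` → ok = True
So ok = True

Answer: True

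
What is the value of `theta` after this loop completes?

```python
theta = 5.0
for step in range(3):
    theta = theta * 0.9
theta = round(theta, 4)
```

Exponential decay: 5.0 * 0.9^3
`theta` takes the values: 5.0 → 4.5 → 4.05 → 3.645

Answer: 3.645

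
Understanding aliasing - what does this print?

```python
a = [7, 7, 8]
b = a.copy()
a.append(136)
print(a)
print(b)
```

Key concept: list.copy() creates independent copy.
Step by step:
`a = [7, 7, 8]` → a = [7, 7, 8]
`b = a.copy()` → b = [7, 7, 8]
`a.append(136)` → a = [7, 7, 8, 136]
`print(a)` → prints [7, 7, 8, 136]
`print(b)` → prints [7, 7, 8]

Answer:
[7, 7, 8, 136]
[7, 7, 8]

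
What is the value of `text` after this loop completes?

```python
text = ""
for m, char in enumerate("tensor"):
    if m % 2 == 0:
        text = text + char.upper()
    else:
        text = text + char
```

Uppercase even positions in 'tensor'
`text` takes the values: "" → "T" → "Te" → "TeN" → "TeNs" → "TeNsO" → "TeNsOr"

Answer: "TeNsOr"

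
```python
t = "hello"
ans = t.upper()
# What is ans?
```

Trace:
`t = "hello"` → t = 'hello'
`ans = t.upper()` → ans = 'HELLO'
So ans = 'HELLO'

Answer: 'HELLO'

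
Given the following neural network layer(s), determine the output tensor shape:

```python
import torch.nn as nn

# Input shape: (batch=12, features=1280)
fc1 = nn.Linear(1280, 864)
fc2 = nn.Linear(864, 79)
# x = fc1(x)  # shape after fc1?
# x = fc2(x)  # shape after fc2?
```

Input: (12, 1280) -> after fc1: (12, 864) -> Output: (12, 79)

Answer: (12, 79)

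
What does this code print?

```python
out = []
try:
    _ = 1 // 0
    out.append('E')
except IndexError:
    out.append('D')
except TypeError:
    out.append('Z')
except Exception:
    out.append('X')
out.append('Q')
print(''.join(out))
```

Execution trace: 'X' (except Exception) → 'Q' (after the try/except). Output: XQ

Answer: XQ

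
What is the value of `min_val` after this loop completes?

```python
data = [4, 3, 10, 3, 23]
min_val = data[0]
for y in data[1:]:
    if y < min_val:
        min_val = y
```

Minimum of [4, 3, 10, 3, 23]
`min_val` takes the values: 4 → 3

Answer: 3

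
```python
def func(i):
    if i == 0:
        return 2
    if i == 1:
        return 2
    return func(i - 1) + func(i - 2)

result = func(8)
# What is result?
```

Build up from base cases: func(0)=2, func(1)=2, func(2)=4, func(3)=6, func(4)=10, func(5)=16, func(6)=26, ..., func(8)=68

Answer: 68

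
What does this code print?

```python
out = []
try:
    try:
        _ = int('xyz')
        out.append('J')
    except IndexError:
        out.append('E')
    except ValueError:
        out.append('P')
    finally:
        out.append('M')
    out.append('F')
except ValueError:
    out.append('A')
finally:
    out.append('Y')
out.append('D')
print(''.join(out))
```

Execution trace: 'P' (inner except ValueError) → 'M' (inner finally) → 'F' (try body, no exception) → 'Y' (finally) → 'D' (after the try/except). Output: PMFYD

Answer: PMFYD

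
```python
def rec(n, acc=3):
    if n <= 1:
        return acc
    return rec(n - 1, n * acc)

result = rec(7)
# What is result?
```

Accumulator trace (n, acc): (7, 3) -> (6, 21) -> (5, 126) -> (4, 630) -> (3, 2520) -> (2, 7560) -> (1, 15120) -> return 15120

Answer: 15120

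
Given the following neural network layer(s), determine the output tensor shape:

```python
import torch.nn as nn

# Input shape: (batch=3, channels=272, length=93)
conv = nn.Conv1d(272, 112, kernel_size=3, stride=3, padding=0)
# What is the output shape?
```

Input: (3, 272, 93) -> Output: (3, 112, 31)

Answer: (3, 112, 31)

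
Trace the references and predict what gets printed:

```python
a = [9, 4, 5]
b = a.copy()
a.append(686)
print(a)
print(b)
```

Key concept: list.copy() creates independent copy.
Step by step:
`a = [9, 4, 5]` → a = [9, 4, 5]
`b = a.copy()` → b = [9, 4, 5]
`a.append(686)` → a = [9, 4, 5, 686]
`print(a)` → prints [9, 4, 5, 686]
`print(b)` → prints [9, 4, 5]

Answer:
[9, 4, 5, 686]
[9, 4, 5]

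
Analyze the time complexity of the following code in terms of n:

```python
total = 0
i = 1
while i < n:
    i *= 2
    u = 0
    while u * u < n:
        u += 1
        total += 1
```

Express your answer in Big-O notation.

Each loop level contributes: log n × √n. Multiplying the contributions gives O(√n log n).

Answer: O(√n log n)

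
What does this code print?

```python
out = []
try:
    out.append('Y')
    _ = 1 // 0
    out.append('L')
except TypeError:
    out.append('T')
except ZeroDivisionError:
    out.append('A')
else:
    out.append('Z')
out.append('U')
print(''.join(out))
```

Execution trace: 'Y' (try body) → 'A' (except ZeroDivisionError) → 'U' (after the try/except). Output: YAU

Answer: YAU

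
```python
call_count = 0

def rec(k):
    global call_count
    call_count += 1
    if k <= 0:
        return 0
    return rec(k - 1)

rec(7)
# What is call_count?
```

Linear recursion stepping by 1: 8 calls from k=7 down to ≤0.

Answer: 8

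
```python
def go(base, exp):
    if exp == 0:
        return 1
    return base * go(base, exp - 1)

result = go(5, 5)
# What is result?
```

go(5, 5) = 5 * 5 * 5 * 5 * 5 = 3125

Answer: 3125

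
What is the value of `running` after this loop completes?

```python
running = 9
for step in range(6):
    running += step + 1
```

Start at 9, add 1 to 6 = 30
`running` takes the values: 9 → 10 → 12 → 15 → 19 → 24 → 30

Answer: 30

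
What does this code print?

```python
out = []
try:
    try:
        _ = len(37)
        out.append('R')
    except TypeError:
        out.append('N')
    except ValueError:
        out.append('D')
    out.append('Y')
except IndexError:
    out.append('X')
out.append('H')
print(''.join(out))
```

Execution trace: 'N' (inner except TypeError) → 'Y' (try body, no exception) → 'H' (after the try/except). Output: NYH

Answer: NYH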